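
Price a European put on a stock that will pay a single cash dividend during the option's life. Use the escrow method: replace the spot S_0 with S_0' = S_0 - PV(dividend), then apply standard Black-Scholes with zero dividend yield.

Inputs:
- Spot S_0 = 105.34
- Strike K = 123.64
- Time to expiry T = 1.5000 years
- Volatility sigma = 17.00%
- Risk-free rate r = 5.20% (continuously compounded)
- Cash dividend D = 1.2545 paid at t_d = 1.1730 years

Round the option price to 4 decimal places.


PV(D) = D * exp(-r * t_d) = 1.2545 * 0.94082700 = 1.18026748
S_0' = S_0 - PV(D) = 105.3400 - 1.18026748 = 104.15973252
d1 = (ln(S_0'/K) + (r + sigma^2/2)*T) / (sigma*sqrt(T)) = -0.34472249
d2 = d1 - sigma*sqrt(T) = -0.55292912
exp(-rT) = 0.92496443
N(-d1) = 0.63484849; N(-d2) = 0.70984403
P = K * exp(-rT) * N(-d2) - S_0' * N(-d1) = 123.6400 * 0.92496443 * 0.70984403 - 104.15973252 * 0.63484849 = 15.0540

Answer: Price = 15.0540


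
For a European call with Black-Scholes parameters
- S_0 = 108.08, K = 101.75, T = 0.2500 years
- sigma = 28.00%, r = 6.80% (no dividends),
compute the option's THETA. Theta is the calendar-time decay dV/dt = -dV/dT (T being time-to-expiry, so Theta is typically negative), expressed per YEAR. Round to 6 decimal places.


d1 = 0.6225204952; d2 = 0.4825204952
phi(d1) = 0.3286689004; exp(-qT) = 1.0000000000; exp(-rT) = 0.9831436846
Theta = -S*exp(-qT)*phi(d1)*sigma/(2*sqrt(T)) - r*K*exp(-rT)*N(d2) + q*S*exp(-qT)*N(d1)
N(d1) = 0.7332001643; N(d2) = 0.6852818787; sqrt(T) = 0.5000000000
Term 1 = -108.0800 * 1.0000000000 * 0.3286689004 * 0.2800 / (2 * 0.5000000000) = -9.9463097315
Term 2 = -0.0680 * 101.7500 * 0.9831436846 * 0.6852818787 = -4.6615416839
Term 3 = 0 (no dividend yield, q = 0)
Theta = -9.9463097315 + (-4.6615416839) + (0.0000000000) = -14.607851

Answer: Theta = -14.607851


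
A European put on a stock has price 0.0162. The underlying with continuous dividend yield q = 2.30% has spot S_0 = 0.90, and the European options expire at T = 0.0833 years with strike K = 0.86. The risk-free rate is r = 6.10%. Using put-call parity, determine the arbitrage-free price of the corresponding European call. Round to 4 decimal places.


Answer: Call price = 0.0588

Derivation:
Put-call parity: C - P = S_0 * exp(-qT) - K * exp(-rT).
S_0 * exp(-qT) = 0.9000 * 0.99808593 = 0.89827734
K * exp(-rT) = 0.8600 * 0.99493159 = 0.85564117
C = P + S*exp(-qT) - K*exp(-rT)
C = 0.0162 + 0.89827734 - 0.85564117 = 0.0588


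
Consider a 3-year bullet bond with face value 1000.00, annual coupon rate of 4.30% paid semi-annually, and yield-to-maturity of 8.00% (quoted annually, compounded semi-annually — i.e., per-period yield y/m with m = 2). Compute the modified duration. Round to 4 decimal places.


Coupon per period c = face * coupon_rate / m = 21.500000
Periods per year m = 2; per-period yield y/m = 0.040000
Number of cashflows N = 6
Cashflows (t years, CF_t, discount factor 1/(1+y/m)^(m*t), PV):
  t = 0.5000: CF_t = 21.500000, DF = 0.961538, PV = 20.673077
  t = 1.0000: CF_t = 21.500000, DF = 0.924556, PV = 19.877959
  t = 1.5000: CF_t = 21.500000, DF = 0.888996, PV = 19.113422
  t = 2.0000: CF_t = 21.500000, DF = 0.854804, PV = 18.378290
  t = 2.5000: CF_t = 21.500000, DF = 0.821927, PV = 17.671433
  t = 3.0000: CF_t = 1021.500000, DF = 0.790315, PV = 807.306288
Price P = sum_t PV_t = 903.020468
First compute Macaulay numerator sum_t t * PV_t:
  t * PV_t at t = 0.5000: 10.336538
  t * PV_t at t = 1.0000: 19.877959
  t * PV_t at t = 1.5000: 28.670133
  t * PV_t at t = 2.0000: 36.756580
  t * PV_t at t = 2.5000: 44.178582
  t * PV_t at t = 3.0000: 2421.918864
Macaulay duration D = 2561.738656 / 903.020468 = 2.836856
Modified duration = D / (1 + y/m) = 2.836856 / (1 + 0.040000) = 2.727746

Answer: Modified duration = 2.7277


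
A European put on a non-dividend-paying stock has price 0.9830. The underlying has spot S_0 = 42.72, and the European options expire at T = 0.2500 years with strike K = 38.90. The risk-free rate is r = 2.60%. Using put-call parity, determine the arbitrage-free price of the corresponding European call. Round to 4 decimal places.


Put-call parity: C - P = S_0 * exp(-qT) - K * exp(-rT).
S_0 * exp(-qT) = 42.7200 * 1.00000000 = 42.72000000
K * exp(-rT) = 38.9000 * 0.99352108 = 38.64796998
C = P + S*exp(-qT) - K*exp(-rT)
C = 0.9830 + 42.72000000 - 38.64796998 = 5.0550

Answer: Call price = 5.0550


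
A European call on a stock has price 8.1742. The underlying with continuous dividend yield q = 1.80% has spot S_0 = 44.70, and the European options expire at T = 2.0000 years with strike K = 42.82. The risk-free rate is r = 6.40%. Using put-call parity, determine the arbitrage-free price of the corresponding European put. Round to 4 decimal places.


Answer: Put price = 2.7301

Derivation:
Put-call parity: C - P = S_0 * exp(-qT) - K * exp(-rT).
S_0 * exp(-qT) = 44.7000 * 0.96464029 = 43.11942112
K * exp(-rT) = 42.8200 * 0.87985338 = 37.67532169
P = C - S*exp(-qT) + K*exp(-rT)
P = 8.1742 - 43.11942112 + 37.67532169 = 2.7301


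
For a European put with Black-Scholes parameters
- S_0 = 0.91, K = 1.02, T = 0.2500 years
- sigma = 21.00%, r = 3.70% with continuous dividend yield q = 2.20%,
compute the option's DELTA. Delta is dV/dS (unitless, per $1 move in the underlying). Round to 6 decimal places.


d1 = -0.9985791121; d2 = -1.1035791121
phi(d1) = 0.2423145376; exp(-qT) = 0.9945150973; exp(-rT) = 0.9907926496
N(-d1) = 0.8410006885
Delta = -exp(-qT) * N(-d1) = -0.9945150973 * 0.8410006885 = -0.836388

Answer: Delta = -0.836388


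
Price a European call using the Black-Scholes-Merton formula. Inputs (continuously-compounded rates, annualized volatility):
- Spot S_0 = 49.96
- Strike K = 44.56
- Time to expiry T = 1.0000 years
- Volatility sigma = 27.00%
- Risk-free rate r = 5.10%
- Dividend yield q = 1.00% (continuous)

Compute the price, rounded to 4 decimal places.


Answer: Price = 9.2765

Derivation:
d1 = (ln(S/K) + (r - q + 0.5*sigma^2) * T) / (sigma * sqrt(T)) = 0.71050404
d2 = d1 - sigma * sqrt(T) = 0.44050404
exp(-rT) = 0.95027867; exp(-qT) = 0.99004983
C = S_0 * exp(-qT) * N(d1) - K * exp(-rT) * N(d2)
N(d1) = 0.76130419; N(d2) = 0.67021396
C = 49.9600 * 0.99004983 * 0.76130419 - 44.5600 * 0.95027867 * 0.67021396 = 9.2765


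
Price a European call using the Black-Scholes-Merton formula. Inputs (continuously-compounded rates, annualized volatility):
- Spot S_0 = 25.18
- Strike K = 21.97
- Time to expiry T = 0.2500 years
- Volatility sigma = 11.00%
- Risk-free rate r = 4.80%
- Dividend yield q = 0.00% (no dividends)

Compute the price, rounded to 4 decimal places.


d1 = (ln(S/K) + (r - q + 0.5*sigma^2) * T) / (sigma * sqrt(T)) = 2.72517531
d2 = d1 - sigma * sqrt(T) = 2.67017531
exp(-rT) = 0.98807171; exp(-qT) = 1.00000000
C = S_0 * exp(-qT) * N(d1) - K * exp(-rT) * N(d2)
N(d1) = 0.99678663; N(d2) = 0.99620942
C = 25.1800 * 1.00000000 * 0.99678663 - 21.9700 * 0.98807171 * 0.99620942 = 3.4734

Answer: Price = 3.4734


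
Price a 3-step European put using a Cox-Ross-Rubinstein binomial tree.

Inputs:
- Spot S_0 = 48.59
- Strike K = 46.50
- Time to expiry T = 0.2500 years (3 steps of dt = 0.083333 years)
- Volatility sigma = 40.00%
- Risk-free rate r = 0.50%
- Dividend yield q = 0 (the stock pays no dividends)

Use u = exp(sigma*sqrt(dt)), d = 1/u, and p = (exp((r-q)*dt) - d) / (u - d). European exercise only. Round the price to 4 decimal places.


dt = T/N = 0.083333
u = exp(sigma*sqrt(dt)) = 1.122401; d = 1/u = 0.890947
p = (exp((r-q)*dt) - d) / (u - d) = 0.472965
Discount per step: exp(-r*dt) = 0.999583
Stock lattice S(k, i) with i counting down-moves:
  k=0: S(0,0) = 48.5900
  k=1: S(1,0) = 54.5375; S(1,1) = 43.2911
  k=2: S(2,0) = 61.2129; S(2,1) = 48.5900; S(2,2) = 38.5701
  k=3: S(3,0) = 68.7054; S(3,1) = 54.5375; S(3,2) = 43.2911; S(3,3) = 34.3639
Terminal payoffs V(N, i) = max(K - S_T, 0):
  V(3,0) = 0.000000; V(3,1) = 0.000000; V(3,2) = 3.208873; V(3,3) = 12.136066
Backward induction: V(k, i) = exp(-r*dt) * [p * V(k+1, i) + (1-p) * V(k+1, i+1)].
  V(2,0) = exp(-r*dt) * [p*0.000000 + (1-p)*0.000000] = 0.000000
  V(2,1) = exp(-r*dt) * [p*0.000000 + (1-p)*3.208873] = 1.690484
  V(2,2) = exp(-r*dt) * [p*3.208873 + (1-p)*12.136066] = 7.910518
  V(1,0) = exp(-r*dt) * [p*0.000000 + (1-p)*1.690484] = 0.890573
  V(1,1) = exp(-r*dt) * [p*1.690484 + (1-p)*7.910518] = 4.966589
  V(0,0) = exp(-r*dt) * [p*0.890573 + (1-p)*4.966589] = 3.037510

Answer: Price = V(0,0) = 3.0375


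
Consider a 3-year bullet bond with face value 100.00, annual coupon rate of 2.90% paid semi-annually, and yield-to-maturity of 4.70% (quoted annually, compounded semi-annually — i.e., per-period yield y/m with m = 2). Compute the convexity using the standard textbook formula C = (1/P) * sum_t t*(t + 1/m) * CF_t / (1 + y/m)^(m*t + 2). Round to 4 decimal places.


Coupon per period c = face * coupon_rate / m = 1.450000
Periods per year m = 2; per-period yield y/m = 0.023500
Number of cashflows N = 6
Cashflows (t years, CF_t, discount factor 1/(1+y/m)^(m*t), PV):
  t = 0.5000: CF_t = 1.450000, DF = 0.977040, PV = 1.416707
  t = 1.0000: CF_t = 1.450000, DF = 0.954606, PV = 1.384179
  t = 1.5000: CF_t = 1.450000, DF = 0.932688, PV = 1.352398
  t = 2.0000: CF_t = 1.450000, DF = 0.911273, PV = 1.321346
  t = 2.5000: CF_t = 1.450000, DF = 0.890350, PV = 1.291008
  t = 3.0000: CF_t = 101.450000, DF = 0.869907, PV = 88.252084
Price P = sum_t PV_t = 95.017722
Convexity numerator sum_t t*(t + 1/m) * CF_t / (1+y/m)^(m*t + 2):
  t = 0.5000: term = 0.676199
  t = 1.0000: term = 1.982019
  t = 1.5000: term = 3.873023
  t = 2.0000: term = 6.306827
  t = 2.5000: term = 9.243029
  t = 3.0000: term = 884.582971
Convexity = (1/P) * sum = 906.664068 / 95.017722 = 9.542052

Answer: Convexity = 9.5421


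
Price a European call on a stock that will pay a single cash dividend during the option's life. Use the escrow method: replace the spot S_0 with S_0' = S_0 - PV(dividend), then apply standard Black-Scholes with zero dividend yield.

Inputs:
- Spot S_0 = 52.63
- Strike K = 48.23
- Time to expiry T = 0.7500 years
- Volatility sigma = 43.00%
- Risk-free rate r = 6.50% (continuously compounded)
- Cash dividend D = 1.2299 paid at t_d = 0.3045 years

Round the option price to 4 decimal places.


PV(D) = D * exp(-r * t_d) = 1.2299 * 0.98040209 = 1.20579653
S_0' = S_0 - PV(D) = 52.6300 - 1.20579653 = 51.42420347
d1 = (ln(S_0'/K) + (r + sigma^2/2)*T) / (sigma*sqrt(T)) = 0.48931164
d2 = d1 - sigma*sqrt(T) = 0.11692071
exp(-rT) = 0.95241920
N(d1) = 0.68768946; N(d2) = 0.54653856
C = S_0' * N(d1) - K * exp(-rT) * N(d2) = 51.42420347 * 0.68768946 - 48.2300 * 0.95241920 * 0.54653856 = 10.2585

Answer: Price = 10.2585


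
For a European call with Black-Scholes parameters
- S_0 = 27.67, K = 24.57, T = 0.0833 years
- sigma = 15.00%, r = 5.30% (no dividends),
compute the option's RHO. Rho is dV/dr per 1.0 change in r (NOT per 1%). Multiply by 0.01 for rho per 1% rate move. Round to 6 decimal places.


d1 = 2.8682640048; d2 = 2.8249713957
phi(d1) = 0.0065230858; exp(-qT) = 1.0000000000; exp(-rT) = 0.9955948313
N(d2) = 0.9976357581
Rho = K*T*exp(-rT)*N(d2) = 24.5700 * 0.0833 * 0.9955948313 * 0.9976357581 = 2.032847

Answer: Rho = 2.032847


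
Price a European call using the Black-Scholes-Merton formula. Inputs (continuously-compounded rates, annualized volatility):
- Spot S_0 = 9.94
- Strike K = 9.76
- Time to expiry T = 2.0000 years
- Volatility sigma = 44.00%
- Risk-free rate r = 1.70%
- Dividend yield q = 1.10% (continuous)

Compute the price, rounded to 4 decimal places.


Answer: Price = 2.4877

Derivation:
d1 = (ln(S/K) + (r - q + 0.5*sigma^2) * T) / (sigma * sqrt(T)) = 0.35978014
d2 = d1 - sigma * sqrt(T) = -0.26247383
exp(-rT) = 0.96657150; exp(-qT) = 0.97824024
C = S_0 * exp(-qT) * N(d1) - K * exp(-rT) * N(d2)
N(d1) = 0.64049422; N(d2) = 0.39647808
C = 9.9400 * 0.97824024 * 0.64049422 - 9.7600 * 0.96657150 * 0.39647808 = 2.4877


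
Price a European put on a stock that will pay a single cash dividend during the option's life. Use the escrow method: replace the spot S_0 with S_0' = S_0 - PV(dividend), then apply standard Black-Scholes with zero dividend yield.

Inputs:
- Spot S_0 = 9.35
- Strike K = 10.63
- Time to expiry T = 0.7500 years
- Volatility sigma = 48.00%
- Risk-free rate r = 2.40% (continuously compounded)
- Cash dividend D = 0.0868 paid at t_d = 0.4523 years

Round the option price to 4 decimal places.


Answer: Price = 2.2759

Derivation:
PV(D) = D * exp(-r * t_d) = 0.0868 * 0.98920351 = 0.08586286
S_0' = S_0 - PV(D) = 9.3500 - 0.08586286 = 9.26413714
d1 = (ln(S_0'/K) + (r + sigma^2/2)*T) / (sigma*sqrt(T)) = -0.07969711
d2 = d1 - sigma*sqrt(T) = -0.49538931
exp(-rT) = 0.98216103
N(-d1) = 0.53176092; N(-d2) = 0.68983733
P = K * exp(-rT) * N(-d2) - S_0' * N(-d1) = 10.6300 * 0.98216103 * 0.68983733 - 9.26413714 * 0.53176092 = 2.2759


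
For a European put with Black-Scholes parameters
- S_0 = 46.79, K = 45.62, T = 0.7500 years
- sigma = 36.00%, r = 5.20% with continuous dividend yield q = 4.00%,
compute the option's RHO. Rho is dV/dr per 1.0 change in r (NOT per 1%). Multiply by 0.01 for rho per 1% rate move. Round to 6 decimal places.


d1 = 0.2659765703; d2 = -0.0457925750
phi(d1) = 0.3850776406; exp(-qT) = 0.9704455335; exp(-rT) = 0.9617507091
N(-d2) = 0.5182622116
Rho = -K*T*exp(-rT)*N(-d2) = -45.6200 * 0.7500 * 0.9617507091 * 0.5182622116 = -17.054092

Answer: Rho = -17.054092


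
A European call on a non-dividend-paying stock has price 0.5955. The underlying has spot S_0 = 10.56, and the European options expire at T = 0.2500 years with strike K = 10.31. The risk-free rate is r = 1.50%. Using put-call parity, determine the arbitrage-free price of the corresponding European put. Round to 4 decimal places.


Answer: Put price = 0.3069

Derivation:
Put-call parity: C - P = S_0 * exp(-qT) - K * exp(-rT).
S_0 * exp(-qT) = 10.5600 * 1.00000000 = 10.56000000
K * exp(-rT) = 10.3100 * 0.99625702 = 10.27140990
P = C - S*exp(-qT) + K*exp(-rT)
P = 0.5955 - 10.56000000 + 10.27140990 = 0.3069


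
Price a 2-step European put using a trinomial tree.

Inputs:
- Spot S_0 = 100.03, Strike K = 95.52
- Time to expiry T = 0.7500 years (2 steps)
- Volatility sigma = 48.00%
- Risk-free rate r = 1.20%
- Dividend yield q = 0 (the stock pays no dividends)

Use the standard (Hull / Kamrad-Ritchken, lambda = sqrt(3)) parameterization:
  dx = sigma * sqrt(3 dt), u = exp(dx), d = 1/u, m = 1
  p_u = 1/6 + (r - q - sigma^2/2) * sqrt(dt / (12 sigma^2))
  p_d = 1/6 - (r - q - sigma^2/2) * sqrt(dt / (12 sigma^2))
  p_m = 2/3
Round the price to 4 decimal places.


dt = T/N = 0.375000; dx = sigma*sqrt(3*dt) = 0.509117
u = exp(dx) = 1.663821; d = 1/u = 0.601026
p_u = 0.128660, p_m = 0.666667, p_d = 0.204674
Discount per step: exp(-r*dt) = 0.995510
Stock lattice S(k, j) with j the centered position index:
  k=0: S(0,+0) = 100.0300
  k=1: S(1,-1) = 60.1206; S(1,+0) = 100.0300; S(1,+1) = 166.4320
  k=2: S(2,-2) = 36.1341; S(2,-1) = 60.1206; S(2,+0) = 100.0300; S(2,+1) = 166.4320; S(2,+2) = 276.9131
Terminal payoffs V(N, j) = max(K - S_T, 0):
  V(2,-2) = 59.385923; V(2,-1) = 35.399357; V(2,+0) = 0.000000; V(2,+1) = 0.000000; V(2,+2) = 0.000000
Backward induction: V(k, j) = exp(-r*dt) * [p_u * V(k+1, j+1) + p_m * V(k+1, j) + p_d * V(k+1, j-1)]
  V(1,-1) = exp(-r*dt) * [p_u*0.000000 + p_m*35.399357 + p_d*59.385923] = 35.593773
  V(1,+0) = exp(-r*dt) * [p_u*0.000000 + p_m*0.000000 + p_d*35.399357] = 7.212785
  V(1,+1) = exp(-r*dt) * [p_u*0.000000 + p_m*0.000000 + p_d*0.000000] = 0.000000
  V(0,+0) = exp(-r*dt) * [p_u*0.000000 + p_m*7.212785 + p_d*35.593773] = 12.039332

Answer: Price = V(0,0) = 12.0393


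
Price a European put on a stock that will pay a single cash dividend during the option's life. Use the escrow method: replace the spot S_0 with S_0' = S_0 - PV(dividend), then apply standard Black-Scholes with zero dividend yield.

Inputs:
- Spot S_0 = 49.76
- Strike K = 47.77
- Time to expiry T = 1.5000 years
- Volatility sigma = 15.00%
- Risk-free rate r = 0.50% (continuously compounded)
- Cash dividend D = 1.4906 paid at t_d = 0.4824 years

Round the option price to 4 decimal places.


PV(D) = D * exp(-r * t_d) = 1.4906 * 0.99759091 = 1.48700901
S_0' = S_0 - PV(D) = 49.7600 - 1.48700901 = 48.27299099
d1 = (ln(S_0'/K) + (r + sigma^2/2)*T) / (sigma*sqrt(T)) = 0.18969602
d2 = d1 - sigma*sqrt(T) = 0.00598429
exp(-rT) = 0.99252805
N(-d1) = 0.42477367; N(-d2) = 0.49761263
P = K * exp(-rT) * N(-d2) - S_0' * N(-d1) = 47.7700 * 0.99252805 * 0.49761263 - 48.27299099 * 0.42477367 = 3.0882

Answer: Price = 3.0882


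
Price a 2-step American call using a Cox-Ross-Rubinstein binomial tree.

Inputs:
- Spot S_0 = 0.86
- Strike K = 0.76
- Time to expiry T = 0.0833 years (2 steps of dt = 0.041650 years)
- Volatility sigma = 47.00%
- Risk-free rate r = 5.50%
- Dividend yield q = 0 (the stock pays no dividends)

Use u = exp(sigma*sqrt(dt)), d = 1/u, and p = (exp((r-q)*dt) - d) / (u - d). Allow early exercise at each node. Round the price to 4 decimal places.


dt = T/N = 0.041650
u = exp(sigma*sqrt(dt)) = 1.100670; d = 1/u = 0.908537
p = (exp((r-q)*dt) - d) / (u - d) = 0.487975
Discount per step: exp(-r*dt) = 0.997712
Stock lattice S(k, i) with i counting down-moves:
  k=0: S(0,0) = 0.8600
  k=1: S(1,0) = 0.9466; S(1,1) = 0.7813
  k=2: S(2,0) = 1.0419; S(2,1) = 0.8600; S(2,2) = 0.7099
Terminal payoffs V(N, i) = max(S_T - K, 0):
  V(2,0) = 0.281868; V(2,1) = 0.100000; V(2,2) = 0.000000
Backward induction: V(k, i) = exp(-r*dt) * [p * V(k+1, i) + (1-p) * V(k+1, i+1)]; then take max(V_cont, immediate exercise) for American.
  V(1,0) = exp(-r*dt) * [p*0.281868 + (1-p)*0.100000] = 0.188315; exercise = 0.186576; V(1,0) = max -> 0.188315
  V(1,1) = exp(-r*dt) * [p*0.100000 + (1-p)*0.000000] = 0.048686; exercise = 0.021342; V(1,1) = max -> 0.048686
  V(0,0) = exp(-r*dt) * [p*0.188315 + (1-p)*0.048686] = 0.116554; exercise = 0.100000; V(0,0) = max -> 0.116554

Answer: Price = V(0,0) = 0.1166


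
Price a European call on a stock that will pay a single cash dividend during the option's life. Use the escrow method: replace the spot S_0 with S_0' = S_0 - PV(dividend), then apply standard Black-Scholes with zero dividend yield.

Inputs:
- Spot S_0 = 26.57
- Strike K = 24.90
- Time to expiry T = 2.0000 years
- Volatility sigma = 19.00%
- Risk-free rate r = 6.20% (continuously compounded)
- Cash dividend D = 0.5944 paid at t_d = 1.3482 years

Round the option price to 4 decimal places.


Answer: Price = 5.0618

Derivation:
PV(D) = D * exp(-r * t_d) = 0.5944 * 0.91980977 = 0.54673493
S_0' = S_0 - PV(D) = 26.5700 - 0.54673493 = 26.02326507
d1 = (ln(S_0'/K) + (r + sigma^2/2)*T) / (sigma*sqrt(T)) = 0.76003985
d2 = d1 - sigma*sqrt(T) = 0.49133927
exp(-rT) = 0.88337984
N(d1) = 0.77638462; N(d2) = 0.68840674
C = S_0' * N(d1) - K * exp(-rT) * N(d2) = 26.02326507 * 0.77638462 - 24.9000 * 0.88337984 * 0.68840674 = 5.0618


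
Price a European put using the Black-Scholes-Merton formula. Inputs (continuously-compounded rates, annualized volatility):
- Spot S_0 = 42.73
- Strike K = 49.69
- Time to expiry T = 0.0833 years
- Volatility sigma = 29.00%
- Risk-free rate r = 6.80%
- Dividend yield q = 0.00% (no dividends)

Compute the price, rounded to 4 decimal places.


Answer: Price = 6.7438

Derivation:
d1 = (ln(S/K) + (r - q + 0.5*sigma^2) * T) / (sigma * sqrt(T)) = -1.69339199
d2 = d1 - sigma * sqrt(T) = -1.77709103
exp(-rT) = 0.99435161; exp(-qT) = 1.00000000
P = K * exp(-rT) * N(-d2) - S_0 * exp(-qT) * N(-d1)
N(-d1) = 0.95480956; N(-d2) = 0.96222337
P = 49.6900 * 0.99435161 * 0.96222337 - 42.7300 * 1.00000000 * 0.95480956 = 6.7438


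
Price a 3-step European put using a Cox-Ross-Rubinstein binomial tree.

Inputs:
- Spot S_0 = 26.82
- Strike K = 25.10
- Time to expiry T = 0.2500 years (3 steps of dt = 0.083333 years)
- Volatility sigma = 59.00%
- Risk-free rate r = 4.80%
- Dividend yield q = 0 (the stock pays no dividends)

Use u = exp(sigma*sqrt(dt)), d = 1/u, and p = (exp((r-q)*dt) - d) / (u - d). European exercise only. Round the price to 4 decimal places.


Answer: Price = V(0,0) = 2.3030

Derivation:
dt = T/N = 0.083333
u = exp(sigma*sqrt(dt)) = 1.185682; d = 1/u = 0.843396
p = (exp((r-q)*dt) - d) / (u - d) = 0.469233
Discount per step: exp(-r*dt) = 0.996008
Stock lattice S(k, i) with i counting down-moves:
  k=0: S(0,0) = 26.8200
  k=1: S(1,0) = 31.8000; S(1,1) = 22.6199
  k=2: S(2,0) = 37.7047; S(2,1) = 26.8200; S(2,2) = 19.0775
  k=3: S(3,0) = 44.7058; S(3,1) = 31.8000; S(3,2) = 22.6199; S(3,3) = 16.0899
Terminal payoffs V(N, i) = max(K - S_T, 0):
  V(3,0) = 0.000000; V(3,1) = 0.000000; V(3,2) = 2.480111; V(3,3) = 9.010082
Backward induction: V(k, i) = exp(-r*dt) * [p * V(k+1, i) + (1-p) * V(k+1, i+1)].
  V(2,0) = exp(-r*dt) * [p*0.000000 + (1-p)*0.000000] = 0.000000
  V(2,1) = exp(-r*dt) * [p*0.000000 + (1-p)*2.480111] = 1.311107
  V(2,2) = exp(-r*dt) * [p*2.480111 + (1-p)*9.010082] = 5.922270
  V(1,0) = exp(-r*dt) * [p*0.000000 + (1-p)*1.311107] = 0.693115
  V(1,1) = exp(-r*dt) * [p*1.311107 + (1-p)*5.922270] = 3.743558
  V(0,0) = exp(-r*dt) * [p*0.693115 + (1-p)*3.743558] = 2.302961


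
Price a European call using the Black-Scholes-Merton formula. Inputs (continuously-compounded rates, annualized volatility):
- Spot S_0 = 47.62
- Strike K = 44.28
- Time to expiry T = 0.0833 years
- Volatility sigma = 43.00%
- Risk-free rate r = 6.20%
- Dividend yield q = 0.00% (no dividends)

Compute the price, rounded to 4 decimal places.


Answer: Price = 4.4836

Derivation:
d1 = (ln(S/K) + (r - q + 0.5*sigma^2) * T) / (sigma * sqrt(T)) = 0.68961837
d2 = d1 - sigma * sqrt(T) = 0.56551289
exp(-rT) = 0.99484871; exp(-qT) = 1.00000000
C = S_0 * exp(-qT) * N(d1) - K * exp(-rT) * N(d2)
N(d1) = 0.75478289; N(d2) = 0.71413752
C = 47.6200 * 1.00000000 * 0.75478289 - 44.2800 * 0.99484871 * 0.71413752 = 4.4836


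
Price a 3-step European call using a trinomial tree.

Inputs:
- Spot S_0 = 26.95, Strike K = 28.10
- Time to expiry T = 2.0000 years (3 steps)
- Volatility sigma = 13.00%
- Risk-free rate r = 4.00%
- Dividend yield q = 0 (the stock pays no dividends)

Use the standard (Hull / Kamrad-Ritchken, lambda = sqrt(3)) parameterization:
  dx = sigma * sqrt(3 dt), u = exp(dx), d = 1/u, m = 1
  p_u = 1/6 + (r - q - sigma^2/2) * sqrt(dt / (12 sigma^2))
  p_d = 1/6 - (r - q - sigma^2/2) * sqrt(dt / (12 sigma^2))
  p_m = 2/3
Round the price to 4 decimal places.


dt = T/N = 0.666667; dx = sigma*sqrt(3*dt) = 0.183848
u = exp(dx) = 1.201833; d = 1/u = 0.832062
p_u = 0.223870, p_m = 0.666667, p_d = 0.109464
Discount per step: exp(-r*dt) = 0.973686
Stock lattice S(k, j) with j the centered position index:
  k=0: S(0,+0) = 26.9500
  k=1: S(1,-1) = 22.4241; S(1,+0) = 26.9500; S(1,+1) = 32.3894
  k=2: S(2,-2) = 18.6582; S(2,-1) = 22.4241; S(2,+0) = 26.9500; S(2,+1) = 32.3894; S(2,+2) = 38.9266
  k=3: S(3,-3) = 15.5248; S(3,-2) = 18.6582; S(3,-1) = 22.4241; S(3,+0) = 26.9500; S(3,+1) = 32.3894; S(3,+2) = 38.9266; S(3,+3) = 46.7833
Terminal payoffs V(N, j) = max(S_T - K, 0):
  V(3,-3) = 0.000000; V(3,-2) = 0.000000; V(3,-1) = 0.000000; V(3,+0) = 0.000000; V(3,+1) = 4.289395; V(3,+2) = 10.826639; V(3,+3) = 18.683313
Backward induction: V(k, j) = exp(-r*dt) * [p_u * V(k+1, j+1) + p_m * V(k+1, j) + p_d * V(k+1, j-1)]
  V(2,-2) = exp(-r*dt) * [p_u*0.000000 + p_m*0.000000 + p_d*0.000000] = 0.000000
  V(2,-1) = exp(-r*dt) * [p_u*0.000000 + p_m*0.000000 + p_d*0.000000] = 0.000000
  V(2,+0) = exp(-r*dt) * [p_u*4.289395 + p_m*0.000000 + p_d*0.000000] = 0.934997
  V(2,+1) = exp(-r*dt) * [p_u*10.826639 + p_m*4.289395 + p_d*0.000000] = 5.144327
  V(2,+2) = exp(-r*dt) * [p_u*18.683313 + p_m*10.826639 + p_d*4.289395] = 11.557573
  V(1,-1) = exp(-r*dt) * [p_u*0.934997 + p_m*0.000000 + p_d*0.000000] = 0.203810
  V(1,+0) = exp(-r*dt) * [p_u*5.144327 + p_m*0.934997 + p_d*0.000000] = 1.728283
  V(1,+1) = exp(-r*dt) * [p_u*11.557573 + p_m*5.144327 + p_d*0.934997] = 5.958266
  V(0,+0) = exp(-r*dt) * [p_u*5.958266 + p_m*1.728283 + p_d*0.203810] = 2.442368

Answer: Price = V(0,0) = 2.4424


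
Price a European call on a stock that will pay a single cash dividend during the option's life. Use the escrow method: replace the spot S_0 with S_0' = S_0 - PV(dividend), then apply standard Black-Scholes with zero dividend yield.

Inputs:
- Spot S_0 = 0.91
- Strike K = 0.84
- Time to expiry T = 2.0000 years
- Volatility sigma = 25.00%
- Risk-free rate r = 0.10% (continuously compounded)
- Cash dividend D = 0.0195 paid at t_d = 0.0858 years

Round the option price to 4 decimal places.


Answer: Price = 0.1491

Derivation:
PV(D) = D * exp(-r * t_d) = 0.0195 * 0.99991420 = 0.01949833
S_0' = S_0 - PV(D) = 0.9100 - 0.01949833 = 0.89050167
d1 = (ln(S_0'/K) + (r + sigma^2/2)*T) / (sigma*sqrt(T)) = 0.34756586
d2 = d1 - sigma*sqrt(T) = -0.00598753
exp(-rT) = 0.99800200
N(d1) = 0.63591688; N(d2) = 0.49761134
C = S_0' * N(d1) - K * exp(-rT) * N(d2) = 0.89050167 * 0.63591688 - 0.8400 * 0.99800200 * 0.49761134 = 0.1491


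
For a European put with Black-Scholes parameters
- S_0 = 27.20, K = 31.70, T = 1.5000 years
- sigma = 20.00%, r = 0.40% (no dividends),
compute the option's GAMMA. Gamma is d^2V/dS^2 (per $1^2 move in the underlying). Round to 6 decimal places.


Answer: Gamma = 0.053412

Derivation:
d1 = -0.4780575543; d2 = -0.7230065286
phi(d1) = 0.3558635010; exp(-qT) = 1.0000000000; exp(-rT) = 0.9940179641
Gamma = exp(-qT) * phi(d1) / (S * sigma * sqrt(T)) = 1.0000000000 * 0.3558635010 / (27.2000 * 0.2000 * 1.2247448714) = 0.053412


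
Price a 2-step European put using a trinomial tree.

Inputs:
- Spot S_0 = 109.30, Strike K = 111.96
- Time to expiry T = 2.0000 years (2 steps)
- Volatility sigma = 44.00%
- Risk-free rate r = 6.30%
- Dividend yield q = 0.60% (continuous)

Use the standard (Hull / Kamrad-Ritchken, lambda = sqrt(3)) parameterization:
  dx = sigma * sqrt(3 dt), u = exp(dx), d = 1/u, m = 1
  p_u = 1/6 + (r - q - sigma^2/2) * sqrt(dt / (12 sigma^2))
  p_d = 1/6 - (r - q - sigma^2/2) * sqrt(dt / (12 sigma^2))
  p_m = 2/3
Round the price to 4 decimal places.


dt = T/N = 1.000000; dx = sigma*sqrt(3*dt) = 0.762102
u = exp(dx) = 2.142776; d = 1/u = 0.466684
p_u = 0.140555, p_m = 0.666667, p_d = 0.192779
Discount per step: exp(-r*dt) = 0.938943
Stock lattice S(k, j) with j the centered position index:
  k=0: S(0,+0) = 109.3000
  k=1: S(1,-1) = 51.0086; S(1,+0) = 109.3000; S(1,+1) = 234.2055
  k=2: S(2,-2) = 23.8049; S(2,-1) = 51.0086; S(2,+0) = 109.3000; S(2,+1) = 234.2055; S(2,+2) = 501.8499
Terminal payoffs V(N, j) = max(K - S_T, 0):
  V(2,-2) = 88.155094; V(2,-1) = 60.951411; V(2,+0) = 2.660000; V(2,+1) = 0.000000; V(2,+2) = 0.000000
Backward induction: V(k, j) = exp(-r*dt) * [p_u * V(k+1, j+1) + p_m * V(k+1, j) + p_d * V(k+1, j-1)]
  V(1,-1) = exp(-r*dt) * [p_u*2.660000 + p_m*60.951411 + p_d*88.155094] = 54.461133
  V(1,+0) = exp(-r*dt) * [p_u*0.000000 + p_m*2.660000 + p_d*60.951411] = 12.697768
  V(1,+1) = exp(-r*dt) * [p_u*0.000000 + p_m*0.000000 + p_d*2.660000] = 0.481482
  V(0,+0) = exp(-r*dt) * [p_u*0.481482 + p_m*12.697768 + p_d*54.461133] = 17.869781

Answer: Price = V(0,0) = 17.8698


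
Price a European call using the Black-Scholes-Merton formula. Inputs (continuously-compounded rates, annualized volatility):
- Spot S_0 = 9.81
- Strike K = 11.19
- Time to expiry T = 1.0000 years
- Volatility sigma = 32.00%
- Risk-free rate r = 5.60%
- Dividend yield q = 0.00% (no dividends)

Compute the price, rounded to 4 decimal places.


Answer: Price = 0.9464

Derivation:
d1 = (ln(S/K) + (r - q + 0.5*sigma^2) * T) / (sigma * sqrt(T)) = -0.07630703
d2 = d1 - sigma * sqrt(T) = -0.39630703
exp(-rT) = 0.94553914; exp(-qT) = 1.00000000
C = S_0 * exp(-qT) * N(d1) - K * exp(-rT) * N(d2)
N(d1) = 0.46958742; N(d2) = 0.34593927
C = 9.8100 * 1.00000000 * 0.46958742 - 11.1900 * 0.94553914 * 0.34593927 = 0.9464


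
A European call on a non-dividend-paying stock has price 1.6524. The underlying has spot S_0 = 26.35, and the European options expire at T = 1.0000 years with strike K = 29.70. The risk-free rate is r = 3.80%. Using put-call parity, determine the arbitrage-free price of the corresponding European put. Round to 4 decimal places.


Put-call parity: C - P = S_0 * exp(-qT) - K * exp(-rT).
S_0 * exp(-qT) = 26.3500 * 1.00000000 = 26.35000000
K * exp(-rT) = 29.7000 * 0.96271294 = 28.59257434
P = C - S*exp(-qT) + K*exp(-rT)
P = 1.6524 - 26.35000000 + 28.59257434 = 3.8950

Answer: Put price = 3.8950


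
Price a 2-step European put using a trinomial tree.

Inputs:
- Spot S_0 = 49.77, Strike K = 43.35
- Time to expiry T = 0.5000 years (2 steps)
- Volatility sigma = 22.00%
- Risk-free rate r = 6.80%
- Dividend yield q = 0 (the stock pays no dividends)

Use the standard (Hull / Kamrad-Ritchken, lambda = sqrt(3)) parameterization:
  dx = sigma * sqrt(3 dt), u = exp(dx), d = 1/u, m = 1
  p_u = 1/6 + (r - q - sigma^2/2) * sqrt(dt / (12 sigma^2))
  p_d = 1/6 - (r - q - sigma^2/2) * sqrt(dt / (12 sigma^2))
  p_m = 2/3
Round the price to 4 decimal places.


Answer: Price = V(0,0) = 0.5655

Derivation:
dt = T/N = 0.250000; dx = sigma*sqrt(3*dt) = 0.190526
u = exp(dx) = 1.209885; d = 1/u = 0.826525
p_u = 0.195403, p_m = 0.666667, p_d = 0.137930
Discount per step: exp(-r*dt) = 0.983144
Stock lattice S(k, j) with j the centered position index:
  k=0: S(0,+0) = 49.7700
  k=1: S(1,-1) = 41.1361; S(1,+0) = 49.7700; S(1,+1) = 60.2160
  k=2: S(2,-2) = 34.0000; S(2,-1) = 41.1361; S(2,+0) = 49.7700; S(2,+1) = 60.2160; S(2,+2) = 72.8544
Terminal payoffs V(N, j) = max(K - S_T, 0):
  V(2,-2) = 9.349977; V(2,-1) = 2.213870; V(2,+0) = 0.000000; V(2,+1) = 0.000000; V(2,+2) = 0.000000
Backward induction: V(k, j) = exp(-r*dt) * [p_u * V(k+1, j+1) + p_m * V(k+1, j) + p_d * V(k+1, j-1)]
  V(1,-1) = exp(-r*dt) * [p_u*0.000000 + p_m*2.213870 + p_d*9.349977] = 2.718942
  V(1,+0) = exp(-r*dt) * [p_u*0.000000 + p_m*0.000000 + p_d*2.213870] = 0.300213
  V(1,+1) = exp(-r*dt) * [p_u*0.000000 + p_m*0.000000 + p_d*0.000000] = 0.000000
  V(0,+0) = exp(-r*dt) * [p_u*0.000000 + p_m*0.300213 + p_d*2.718942] = 0.565471


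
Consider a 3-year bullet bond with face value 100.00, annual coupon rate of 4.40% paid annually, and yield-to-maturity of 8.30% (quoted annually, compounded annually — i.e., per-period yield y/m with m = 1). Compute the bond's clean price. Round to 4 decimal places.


Coupon per period c = face * coupon_rate / m = 4.400000
Periods per year m = 1; per-period yield y/m = 0.083000
Number of cashflows N = 3
Cashflows (t years, CF_t, discount factor 1/(1+y/m)^(m*t), PV):
  t = 1.0000: CF_t = 4.400000, DF = 0.923361, PV = 4.062789
  t = 2.0000: CF_t = 4.400000, DF = 0.852596, PV = 3.751421
  t = 3.0000: CF_t = 104.400000, DF = 0.787254, PV = 82.189271
Price P = sum_t PV_t = 90.003480

Answer: Price = 90.0035


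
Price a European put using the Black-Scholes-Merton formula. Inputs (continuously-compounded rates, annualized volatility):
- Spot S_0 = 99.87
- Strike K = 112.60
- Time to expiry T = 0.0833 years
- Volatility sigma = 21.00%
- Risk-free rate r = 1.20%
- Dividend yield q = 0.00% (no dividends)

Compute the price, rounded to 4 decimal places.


Answer: Price = 12.6777

Derivation:
d1 = (ln(S/K) + (r - q + 0.5*sigma^2) * T) / (sigma * sqrt(T)) = -1.93262963
d2 = d1 - sigma * sqrt(T) = -1.99323928
exp(-rT) = 0.99900090; exp(-qT) = 1.00000000
P = K * exp(-rT) * N(-d2) - S_0 * exp(-qT) * N(-d1)
N(-d1) = 0.97335908; N(-d2) = 0.97688237
P = 112.6000 * 0.99900090 * 0.97688237 - 99.8700 * 1.00000000 * 0.97335908 = 12.6777


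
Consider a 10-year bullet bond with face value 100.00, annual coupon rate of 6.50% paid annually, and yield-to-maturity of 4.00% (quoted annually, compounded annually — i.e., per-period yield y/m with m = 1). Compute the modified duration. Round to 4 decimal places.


Answer: Modified duration = 7.5828

Derivation:
Coupon per period c = face * coupon_rate / m = 6.500000
Periods per year m = 1; per-period yield y/m = 0.040000
Number of cashflows N = 10
Cashflows (t years, CF_t, discount factor 1/(1+y/m)^(m*t), PV):
  t = 1.0000: CF_t = 6.500000, DF = 0.961538, PV = 6.250000
  t = 2.0000: CF_t = 6.500000, DF = 0.924556, PV = 6.009615
  t = 3.0000: CF_t = 6.500000, DF = 0.888996, PV = 5.778476
  t = 4.0000: CF_t = 6.500000, DF = 0.854804, PV = 5.556227
  t = 5.0000: CF_t = 6.500000, DF = 0.821927, PV = 5.342526
  t = 6.0000: CF_t = 6.500000, DF = 0.790315, PV = 5.137044
  t = 7.0000: CF_t = 6.500000, DF = 0.759918, PV = 4.939466
  t = 8.0000: CF_t = 6.500000, DF = 0.730690, PV = 4.749486
  t = 9.0000: CF_t = 6.500000, DF = 0.702587, PV = 4.566814
  t = 10.0000: CF_t = 106.500000, DF = 0.675564, PV = 71.947584
Price P = sum_t PV_t = 120.277239
First compute Macaulay numerator sum_t t * PV_t:
  t * PV_t at t = 1.0000: 6.250000
  t * PV_t at t = 2.0000: 12.019231
  t * PV_t at t = 3.0000: 17.335429
  t * PV_t at t = 4.0000: 22.224909
  t * PV_t at t = 5.0000: 26.712631
  t * PV_t at t = 6.0000: 30.822267
  t * PV_t at t = 7.0000: 34.576261
  t * PV_t at t = 8.0000: 37.995891
  t * PV_t at t = 9.0000: 41.101324
  t * PV_t at t = 10.0000: 719.475840
Macaulay duration D = 948.513781 / 120.277239 = 7.886062
Modified duration = D / (1 + y/m) = 7.886062 / (1 + 0.040000) = 7.582752


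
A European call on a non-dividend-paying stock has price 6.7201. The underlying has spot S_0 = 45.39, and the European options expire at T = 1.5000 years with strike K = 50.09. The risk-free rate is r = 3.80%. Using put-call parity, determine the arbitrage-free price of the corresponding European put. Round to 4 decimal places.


Put-call parity: C - P = S_0 * exp(-qT) - K * exp(-rT).
S_0 * exp(-qT) = 45.3900 * 1.00000000 = 45.39000000
K * exp(-rT) = 50.0900 * 0.94459407 = 47.31471693
P = C - S*exp(-qT) + K*exp(-rT)
P = 6.7201 - 45.39000000 + 47.31471693 = 8.6448

Answer: Put price = 8.6448


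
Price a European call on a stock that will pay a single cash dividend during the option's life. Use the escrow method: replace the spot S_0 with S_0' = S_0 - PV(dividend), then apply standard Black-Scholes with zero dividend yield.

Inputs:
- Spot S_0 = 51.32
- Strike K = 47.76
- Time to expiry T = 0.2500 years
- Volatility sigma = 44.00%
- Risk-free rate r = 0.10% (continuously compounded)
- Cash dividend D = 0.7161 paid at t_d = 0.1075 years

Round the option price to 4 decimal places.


PV(D) = D * exp(-r * t_d) = 0.7161 * 0.99989251 = 0.71602302
S_0' = S_0 - PV(D) = 51.3200 - 0.71602302 = 50.60397698
d1 = (ln(S_0'/K) + (r + sigma^2/2)*T) / (sigma*sqrt(T)) = 0.37405318
d2 = d1 - sigma*sqrt(T) = 0.15405318
exp(-rT) = 0.99975003
N(d1) = 0.64581763; N(d2) = 0.56121610
C = S_0' * N(d1) - K * exp(-rT) * N(d2) = 50.60397698 * 0.64581763 - 47.7600 * 0.99975003 * 0.56121610 = 5.8840

Answer: Price = 5.8840


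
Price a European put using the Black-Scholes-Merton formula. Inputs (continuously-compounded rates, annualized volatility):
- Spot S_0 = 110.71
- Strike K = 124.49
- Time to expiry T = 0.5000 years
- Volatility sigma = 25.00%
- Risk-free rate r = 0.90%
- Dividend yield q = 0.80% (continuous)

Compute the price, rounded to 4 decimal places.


Answer: Price = 16.8099

Derivation:
d1 = (ln(S/K) + (r - q + 0.5*sigma^2) * T) / (sigma * sqrt(T)) = -0.57239571
d2 = d1 - sigma * sqrt(T) = -0.74917240
exp(-rT) = 0.99551011; exp(-qT) = 0.99600799
P = K * exp(-rT) * N(-d2) - S_0 * exp(-qT) * N(-d1)
N(-d1) = 0.71647304; N(-d2) = 0.77312335
P = 124.4900 * 0.99551011 * 0.77312335 - 110.7100 * 0.99600799 * 0.71647304 = 16.8099


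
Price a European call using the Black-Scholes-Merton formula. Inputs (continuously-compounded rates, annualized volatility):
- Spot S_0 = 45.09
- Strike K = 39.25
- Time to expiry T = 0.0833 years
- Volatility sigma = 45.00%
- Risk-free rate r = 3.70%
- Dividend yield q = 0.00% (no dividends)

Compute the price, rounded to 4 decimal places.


Answer: Price = 6.3408

Derivation:
d1 = (ln(S/K) + (r - q + 0.5*sigma^2) * T) / (sigma * sqrt(T)) = 1.15666605
d2 = d1 - sigma * sqrt(T) = 1.02678822
exp(-rT) = 0.99692264; exp(-qT) = 1.00000000
C = S_0 * exp(-qT) * N(d1) - K * exp(-rT) * N(d2)
N(d1) = 0.87629559; N(d2) = 0.84773990
C = 45.0900 * 1.00000000 * 0.87629559 - 39.2500 * 0.99692264 * 0.84773990 = 6.3408


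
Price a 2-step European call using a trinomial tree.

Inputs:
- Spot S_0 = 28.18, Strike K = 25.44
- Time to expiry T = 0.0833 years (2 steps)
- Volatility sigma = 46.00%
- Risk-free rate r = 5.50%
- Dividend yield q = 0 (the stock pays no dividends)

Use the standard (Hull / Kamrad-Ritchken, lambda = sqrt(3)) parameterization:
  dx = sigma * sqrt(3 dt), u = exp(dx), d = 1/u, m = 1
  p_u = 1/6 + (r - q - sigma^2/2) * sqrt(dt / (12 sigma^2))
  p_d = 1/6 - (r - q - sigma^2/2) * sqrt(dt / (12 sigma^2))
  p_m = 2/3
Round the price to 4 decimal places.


Answer: Price = V(0,0) = 3.3501

Derivation:
dt = T/N = 0.041650; dx = sigma*sqrt(3*dt) = 0.162602
u = exp(dx) = 1.176568; d = 1/u = 0.849929
p_u = 0.160161, p_m = 0.666667, p_d = 0.173173
Discount per step: exp(-r*dt) = 0.997712
Stock lattice S(k, j) with j the centered position index:
  k=0: S(0,+0) = 28.1800
  k=1: S(1,-1) = 23.9510; S(1,+0) = 28.1800; S(1,+1) = 33.1557
  k=2: S(2,-2) = 20.3567; S(2,-1) = 23.9510; S(2,+0) = 28.1800; S(2,+1) = 33.1557; S(2,+2) = 39.0099
Terminal payoffs V(N, j) = max(S_T - K, 0):
  V(2,-2) = 0.000000; V(2,-1) = 0.000000; V(2,+0) = 2.740000; V(2,+1) = 7.715696; V(2,+2) = 13.569943
Backward induction: V(k, j) = exp(-r*dt) * [p_u * V(k+1, j+1) + p_m * V(k+1, j) + p_d * V(k+1, j-1)]
  V(1,-1) = exp(-r*dt) * [p_u*2.740000 + p_m*0.000000 + p_d*0.000000] = 0.437836
  V(1,+0) = exp(-r*dt) * [p_u*7.715696 + p_m*2.740000 + p_d*0.000000] = 3.055410
  V(1,+1) = exp(-r*dt) * [p_u*13.569943 + p_m*7.715696 + p_d*2.740000] = 7.773832
  V(0,+0) = exp(-r*dt) * [p_u*7.773832 + p_m*3.055410 + p_d*0.437836] = 3.350139


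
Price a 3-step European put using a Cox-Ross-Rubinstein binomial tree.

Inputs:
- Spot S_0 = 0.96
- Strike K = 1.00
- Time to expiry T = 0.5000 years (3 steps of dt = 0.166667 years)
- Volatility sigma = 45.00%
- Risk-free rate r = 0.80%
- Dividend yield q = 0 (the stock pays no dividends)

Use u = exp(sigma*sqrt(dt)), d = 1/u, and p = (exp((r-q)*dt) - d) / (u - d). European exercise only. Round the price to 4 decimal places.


dt = T/N = 0.166667
u = exp(sigma*sqrt(dt)) = 1.201669; d = 1/u = 0.832176
p = (exp((r-q)*dt) - d) / (u - d) = 0.457812
Discount per step: exp(-r*dt) = 0.998668
Stock lattice S(k, i) with i counting down-moves:
  k=0: S(0,0) = 0.9600
  k=1: S(1,0) = 1.1536; S(1,1) = 0.7989
  k=2: S(2,0) = 1.3862; S(2,1) = 0.9600; S(2,2) = 0.6648
  k=3: S(3,0) = 1.6658; S(3,1) = 1.1536; S(3,2) = 0.7989; S(3,3) = 0.5532
Terminal payoffs V(N, i) = max(K - S_T, 0):
  V(3,0) = 0.000000; V(3,1) = 0.000000; V(3,2) = 0.201111; V(3,3) = 0.446757
Backward induction: V(k, i) = exp(-r*dt) * [p * V(k+1, i) + (1-p) * V(k+1, i+1)].
  V(2,0) = exp(-r*dt) * [p*0.000000 + (1-p)*0.000000] = 0.000000
  V(2,1) = exp(-r*dt) * [p*0.000000 + (1-p)*0.201111] = 0.108895
  V(2,2) = exp(-r*dt) * [p*0.201111 + (1-p)*0.446757] = 0.333852
  V(1,0) = exp(-r*dt) * [p*0.000000 + (1-p)*0.108895] = 0.058963
  V(1,1) = exp(-r*dt) * [p*0.108895 + (1-p)*0.333852] = 0.230556
  V(0,0) = exp(-r*dt) * [p*0.058963 + (1-p)*0.230556] = 0.151796

Answer: Price = V(0,0) = 0.1518


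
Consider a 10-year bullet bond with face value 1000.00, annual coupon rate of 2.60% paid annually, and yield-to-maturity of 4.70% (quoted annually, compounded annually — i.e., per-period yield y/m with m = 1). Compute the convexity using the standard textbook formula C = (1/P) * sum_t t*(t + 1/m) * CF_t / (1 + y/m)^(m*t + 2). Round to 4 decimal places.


Coupon per period c = face * coupon_rate / m = 26.000000
Periods per year m = 1; per-period yield y/m = 0.047000
Number of cashflows N = 10
Cashflows (t years, CF_t, discount factor 1/(1+y/m)^(m*t), PV):
  t = 1.0000: CF_t = 26.000000, DF = 0.955110, PV = 24.832856
  t = 2.0000: CF_t = 26.000000, DF = 0.912235, PV = 23.718105
  t = 3.0000: CF_t = 26.000000, DF = 0.871284, PV = 22.653395
  t = 4.0000: CF_t = 26.000000, DF = 0.832172, PV = 21.636481
  t = 5.0000: CF_t = 26.000000, DF = 0.794816, PV = 20.665216
  t = 6.0000: CF_t = 26.000000, DF = 0.759137, PV = 19.737551
  t = 7.0000: CF_t = 26.000000, DF = 0.725059, PV = 18.851529
  t = 8.0000: CF_t = 26.000000, DF = 0.692511, PV = 18.005281
  t = 9.0000: CF_t = 26.000000, DF = 0.661424, PV = 17.197021
  t = 10.0000: CF_t = 1026.000000, DF = 0.631732, PV = 648.157490
Price P = sum_t PV_t = 835.454923
Convexity numerator sum_t t*(t + 1/m) * CF_t / (1+y/m)^(m*t + 2):
  t = 1.0000: term = 45.306791
  t = 2.0000: term = 129.818884
  t = 3.0000: term = 247.982587
  t = 4.0000: term = 394.751013
  t = 5.0000: term = 565.545864
  t = 6.0000: term = 756.221786
  t = 7.0000: term = 963.033157
  t = 8.0000: term = 1182.603140
  t = 9.0000: term = 1411.894866
  t = 10.0000: term = 65039.900140
Convexity = (1/P) * sum = 70737.058227 / 835.454923 = 84.668911

Answer: Convexity = 84.6689
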